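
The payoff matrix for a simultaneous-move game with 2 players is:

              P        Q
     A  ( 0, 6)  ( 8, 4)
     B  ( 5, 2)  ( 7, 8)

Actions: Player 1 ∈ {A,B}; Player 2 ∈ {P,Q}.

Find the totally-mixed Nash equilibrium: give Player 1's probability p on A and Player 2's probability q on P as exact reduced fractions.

P1 indiff ⇒ q·0+(1-q)·8 = q·5+(1-q)·7 ⇒ q(-5) = (1-q)(-1) ⇒ q = 1/6
P2 indiff ⇒ p·6+(1-p)·2 = p·4+(1-p)·8 ⇒ p(2) = (1-p)(6) ⇒ p = 3/4

p=3/4, q=1/6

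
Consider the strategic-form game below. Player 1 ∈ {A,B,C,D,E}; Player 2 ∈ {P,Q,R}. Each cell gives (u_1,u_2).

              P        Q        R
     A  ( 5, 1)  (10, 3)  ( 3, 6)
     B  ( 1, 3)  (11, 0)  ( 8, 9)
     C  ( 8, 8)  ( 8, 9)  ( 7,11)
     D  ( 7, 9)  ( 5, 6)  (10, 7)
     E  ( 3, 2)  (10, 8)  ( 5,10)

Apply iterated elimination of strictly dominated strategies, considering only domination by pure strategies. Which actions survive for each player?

P2 drop Q (R beats it: A:6>3 B:9>0 C:11>9 D:7>6 E:10>8)
P1 drop A (C beats it: P:8>5 R:7>3)
P1 drop B (D beats it: P:7>1 R:10>8)
P1 drop E (C beats it: P:8>3 R:7>5)
P1→{C,D} P2→{P,R}

IESDS → P1:{C,D} P2:{P,R}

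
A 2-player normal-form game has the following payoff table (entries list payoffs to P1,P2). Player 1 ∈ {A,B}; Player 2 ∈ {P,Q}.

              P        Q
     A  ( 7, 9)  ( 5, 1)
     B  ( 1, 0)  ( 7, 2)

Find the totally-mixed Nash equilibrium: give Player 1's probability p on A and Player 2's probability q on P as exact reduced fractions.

(p,q) = (1/5, 1/4)

P1 indiff ⇒ q·7+(1-q)·5 = q·1+(1-q)·7 ⇒ q(6) = (1-q)(2) ⇒ q = 1/4
P2 indiff ⇒ p·9+(1-p)·0 = p·1+(1-p)·2 ⇒ p(8) = (1-p)(2) ⇒ p = 1/5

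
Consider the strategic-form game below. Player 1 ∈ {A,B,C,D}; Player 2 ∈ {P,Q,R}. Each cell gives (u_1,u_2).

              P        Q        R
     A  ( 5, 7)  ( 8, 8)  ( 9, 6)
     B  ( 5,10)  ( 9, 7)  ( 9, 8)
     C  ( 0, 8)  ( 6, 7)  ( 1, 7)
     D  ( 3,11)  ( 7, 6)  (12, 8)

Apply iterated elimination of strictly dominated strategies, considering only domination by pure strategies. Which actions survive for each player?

Survivors P1:{A,B} P2:{P,Q}

P1 drop C (A beats it: P:5>0 Q:8>6 R:9>1)
P2 drop R (P beats it: A:7>6 B:10>8 D:11>8)
P1 drop D (A beats it: P:5>3 Q:8>7)
P1→{A,B} P2→{P,Q}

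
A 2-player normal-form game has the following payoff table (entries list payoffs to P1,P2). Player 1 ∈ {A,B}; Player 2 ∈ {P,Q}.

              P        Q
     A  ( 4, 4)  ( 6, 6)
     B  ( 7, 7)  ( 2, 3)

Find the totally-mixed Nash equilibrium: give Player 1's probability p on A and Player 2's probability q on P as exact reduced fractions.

(p,q) = (2/3, 4/7)

P1 indiff ⇒ q·4+(1-q)·6 = q·7+(1-q)·2 ⇒ q(-3) = (1-q)(-4) ⇒ q = 4/7
P2 indiff ⇒ p·4+(1-p)·7 = p·6+(1-p)·3 ⇒ p(-2) = (1-p)(-4) ⇒ p = 2/3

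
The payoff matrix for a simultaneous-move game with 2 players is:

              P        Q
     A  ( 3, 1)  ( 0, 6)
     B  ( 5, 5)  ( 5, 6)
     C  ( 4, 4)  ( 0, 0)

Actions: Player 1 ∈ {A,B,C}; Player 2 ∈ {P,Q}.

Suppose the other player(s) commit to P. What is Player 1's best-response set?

u_1(A vs P) = 3
u_1(B vs P) = 5
u_1(C vs P) = 4
max payoff 5 at {B}

P1 best: {B}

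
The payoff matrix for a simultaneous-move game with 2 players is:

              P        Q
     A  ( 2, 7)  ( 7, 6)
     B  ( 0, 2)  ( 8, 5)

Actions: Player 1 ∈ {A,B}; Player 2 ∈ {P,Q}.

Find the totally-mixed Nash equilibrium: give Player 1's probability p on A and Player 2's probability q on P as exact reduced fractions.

P1 indiff ⇒ q·2+(1-q)·7 = q·0+(1-q)·8 ⇒ q(2) = (1-q)(1) ⇒ q = 1/3
P2 indiff ⇒ p·7+(1-p)·2 = p·6+(1-p)·5 ⇒ p(1) = (1-p)(3) ⇒ p = 3/4

P1 mixes 3/4 on A; P2 mixes 1/3 on P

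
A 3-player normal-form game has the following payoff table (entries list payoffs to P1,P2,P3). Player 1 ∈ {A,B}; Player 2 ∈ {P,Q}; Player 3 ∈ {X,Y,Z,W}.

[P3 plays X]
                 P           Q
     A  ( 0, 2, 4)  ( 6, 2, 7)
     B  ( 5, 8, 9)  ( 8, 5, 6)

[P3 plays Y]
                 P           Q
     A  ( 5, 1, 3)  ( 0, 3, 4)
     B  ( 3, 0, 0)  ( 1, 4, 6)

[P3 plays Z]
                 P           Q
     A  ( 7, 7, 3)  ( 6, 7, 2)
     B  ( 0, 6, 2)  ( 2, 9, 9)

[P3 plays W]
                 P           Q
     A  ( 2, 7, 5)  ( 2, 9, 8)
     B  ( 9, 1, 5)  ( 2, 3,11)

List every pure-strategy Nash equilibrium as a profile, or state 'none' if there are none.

(A,P,X): not NE [P1→B gives 5>0; P3→W gives 5>4]
(A,P,Y): not NE [P2→Q gives 3>1; P3→W gives 5>3]
(A,P,Z): not NE [P3→W gives 5>3]
(A,P,W): not NE [P1→B gives 9>2; P2→Q gives 9>7]
(A,Q,X): not NE [P1→B gives 8>6; P3→W gives 8>7]
(A,Q,Y): not NE [P1→B gives 1>0; P3→W gives 8>4]
(A,Q,Z): not NE [P3→W gives 8>2]
(A,Q,W): NE
(B,P,X): NE
(B,P,Y): not NE [P1→A gives 5>3; P2→Q gives 4>0; P3→X gives 9>0]
(B,P,Z): not NE [P1→A gives 7>0; P2→Q gives 9>6; P3→X gives 9>2]
(B,P,W): not NE [P2→Q gives 3>1; P3→X gives 9>5]
(B,Q,X): not NE [P2→P gives 8>5; P3→W gives 11>6]
(B,Q,Y): not NE [P3→W gives 11>6]
(B,Q,Z): not NE [P1→A gives 6>2; P3→W gives 11>9]
(B,Q,W): NE

Nash profiles: (A,Q,W), (B,P,X), (B,Q,W)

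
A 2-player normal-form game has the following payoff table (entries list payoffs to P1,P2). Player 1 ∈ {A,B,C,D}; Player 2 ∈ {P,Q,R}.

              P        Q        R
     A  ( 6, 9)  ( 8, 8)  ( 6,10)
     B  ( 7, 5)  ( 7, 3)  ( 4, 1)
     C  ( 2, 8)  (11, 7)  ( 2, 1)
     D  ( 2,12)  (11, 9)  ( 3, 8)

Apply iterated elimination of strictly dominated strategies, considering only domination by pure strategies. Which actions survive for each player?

Remaining: P1:{A,B} P2:{P,R}

P2 drop Q (P beats it: A:9>8 B:5>3 C:8>7 D:12>9)
P1 drop C (A beats it: P:6>2 R:6>2)
P1 drop D (A beats it: P:6>2 R:6>3)
P1→{A,B} P2→{P,R}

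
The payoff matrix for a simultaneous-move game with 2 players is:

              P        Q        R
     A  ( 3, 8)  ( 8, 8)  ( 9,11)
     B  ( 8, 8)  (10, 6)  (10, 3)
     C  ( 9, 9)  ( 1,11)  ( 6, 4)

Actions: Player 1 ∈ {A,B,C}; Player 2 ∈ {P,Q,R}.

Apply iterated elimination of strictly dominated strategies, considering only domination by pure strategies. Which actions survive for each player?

P1 drop A (B beats it: P:8>3 Q:10>8 R:10>9)
P2 drop R (P beats it: B:8>3 C:9>4)
P1→{B,C} P2→{P,Q}

Survivors P1:{B,C} P2:{P,Q}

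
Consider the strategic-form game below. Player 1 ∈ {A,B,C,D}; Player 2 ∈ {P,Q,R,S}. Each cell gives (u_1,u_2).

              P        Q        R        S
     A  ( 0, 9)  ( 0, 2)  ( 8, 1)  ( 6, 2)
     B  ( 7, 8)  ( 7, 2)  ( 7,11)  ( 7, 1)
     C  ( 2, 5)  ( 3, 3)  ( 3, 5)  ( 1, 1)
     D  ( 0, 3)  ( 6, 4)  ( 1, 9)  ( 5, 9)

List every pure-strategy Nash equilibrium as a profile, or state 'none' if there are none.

No pure NE.

(A,P): not NE [P1→B gives 7>0]
(A,Q): not NE [P1→B gives 7>0; P2→P gives 9>2]
(A,R): not NE [P2→P gives 9>1]
(A,S): not NE [P1→B gives 7>6; P2→P gives 9>2]
(B,P): not NE [P2→R gives 11>8]
(B,Q): not NE [P2→R gives 11>2]
(B,R): not NE [P1→A gives 8>7]
(B,S): not NE [P2→R gives 11>1]
(C,P): not NE [P1→B gives 7>2]
(C,Q): not NE [P1→B gives 7>3; P2→R gives 5>3]
(C,R): not NE [P1→A gives 8>3]
(C,S): not NE [P1→B gives 7>1; P2→R gives 5>1]
(D,P): not NE [P1→B gives 7>0; P2→S gives 9>3]
(D,Q): not NE [P1→B gives 7>6; P2→S gives 9>4]
(D,R): not NE [P1→A gives 8>1]
(D,S): not NE [P1→B gives 7>5]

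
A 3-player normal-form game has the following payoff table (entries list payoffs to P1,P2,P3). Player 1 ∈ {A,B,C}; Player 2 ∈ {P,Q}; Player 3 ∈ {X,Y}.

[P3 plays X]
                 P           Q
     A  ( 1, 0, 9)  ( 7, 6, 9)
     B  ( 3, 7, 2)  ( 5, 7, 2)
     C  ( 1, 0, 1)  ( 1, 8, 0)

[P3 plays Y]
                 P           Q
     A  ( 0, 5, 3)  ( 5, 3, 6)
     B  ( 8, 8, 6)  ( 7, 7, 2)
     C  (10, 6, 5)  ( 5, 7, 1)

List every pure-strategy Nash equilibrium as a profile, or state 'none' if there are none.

(A,P,X): not NE [P1→B gives 3>1; P2→Q gives 6>0]
(A,P,Y): not NE [P1→C gives 10>0; P3→X gives 9>3]
(A,Q,X): NE
(A,Q,Y): not NE [P1→B gives 7>5; P2→P gives 5>3; P3→X gives 9>6]
(B,P,X): not NE [P3→Y gives 6>2]
(B,P,Y): not NE [P1→C gives 10>8]
(B,Q,X): not NE [P1→A gives 7>5]
(B,Q,Y): not NE [P2→P gives 8>7]
(C,P,X): not NE [P1→B gives 3>1; P2→Q gives 8>0; P3→Y gives 5>1]
(C,P,Y): not NE [P2→Q gives 7>6]
(C,Q,X): not NE [P1→A gives 7>1; P3→Y gives 1>0]
(C,Q,Y): not NE [P1→B gives 7>5]

PSNE = {(A,Q,X)}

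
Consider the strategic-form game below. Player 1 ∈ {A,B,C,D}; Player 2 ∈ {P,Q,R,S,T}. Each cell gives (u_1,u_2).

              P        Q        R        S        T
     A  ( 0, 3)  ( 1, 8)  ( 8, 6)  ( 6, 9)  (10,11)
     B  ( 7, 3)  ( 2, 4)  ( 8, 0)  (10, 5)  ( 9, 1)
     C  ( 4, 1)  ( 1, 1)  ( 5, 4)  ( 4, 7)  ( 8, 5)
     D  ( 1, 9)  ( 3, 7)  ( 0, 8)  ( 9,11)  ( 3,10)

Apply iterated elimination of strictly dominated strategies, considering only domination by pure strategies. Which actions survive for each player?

P1 drop C (B beats it: P:7>4 Q:2>1 R:8>5 S:10>4 T:9>8)
P2 drop P (S beats it: A:9>3 B:5>3 D:11>9)
P2 drop Q (S beats it: A:9>8 B:5>4 D:11>7)
P1 drop D (B beats it: R:8>0 S:10>9 T:9>3)
P2 drop R (S beats it: A:9>6 B:5>0)
P1→{A,B} P2→{S,T}

Remaining: P1:{A,B} P2:{S,T}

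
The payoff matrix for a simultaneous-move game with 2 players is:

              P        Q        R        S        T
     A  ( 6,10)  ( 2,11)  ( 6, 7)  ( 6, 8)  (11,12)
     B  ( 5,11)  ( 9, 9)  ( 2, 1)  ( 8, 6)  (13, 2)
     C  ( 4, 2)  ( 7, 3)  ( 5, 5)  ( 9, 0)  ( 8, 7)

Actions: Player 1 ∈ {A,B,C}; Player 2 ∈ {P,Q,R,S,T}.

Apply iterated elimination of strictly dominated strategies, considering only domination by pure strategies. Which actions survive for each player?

Remaining: P1:{A,B} P2:{P,Q,T}

P2 drop R (T beats it: A:12>7 B:2>1 C:7>5)
P2 drop S (P beats it: A:10>8 B:11>6 C:2>0)
P1 drop C (B beats it: P:5>4 Q:9>7 T:13>8)
P1→{A,B} P2→{P,Q,T}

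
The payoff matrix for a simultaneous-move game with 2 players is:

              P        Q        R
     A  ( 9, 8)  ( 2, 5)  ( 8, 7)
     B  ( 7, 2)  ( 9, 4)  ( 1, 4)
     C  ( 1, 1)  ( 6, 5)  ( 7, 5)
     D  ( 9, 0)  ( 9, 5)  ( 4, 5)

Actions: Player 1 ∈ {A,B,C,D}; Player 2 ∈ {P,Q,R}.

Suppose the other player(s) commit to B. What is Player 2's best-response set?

BR_2 = {Q,R}

u_2(P vs B) = 2
u_2(Q vs B) = 4
u_2(R vs B) = 4
max payoff 4 at {Q,R}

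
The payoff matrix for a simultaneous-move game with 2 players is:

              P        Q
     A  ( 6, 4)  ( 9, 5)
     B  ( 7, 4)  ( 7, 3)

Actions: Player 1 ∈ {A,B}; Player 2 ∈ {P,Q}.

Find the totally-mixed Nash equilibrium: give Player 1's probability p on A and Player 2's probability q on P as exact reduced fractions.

P1 mixes 1/2 on A; P2 mixes 2/3 on P

P1 indiff ⇒ q·6+(1-q)·9 = q·7+(1-q)·7 ⇒ q(-1) = (1-q)(-2) ⇒ q = 2/3
P2 indiff ⇒ p·4+(1-p)·4 = p·5+(1-p)·3 ⇒ p(-1) = (1-p)(-1) ⇒ p = 1/2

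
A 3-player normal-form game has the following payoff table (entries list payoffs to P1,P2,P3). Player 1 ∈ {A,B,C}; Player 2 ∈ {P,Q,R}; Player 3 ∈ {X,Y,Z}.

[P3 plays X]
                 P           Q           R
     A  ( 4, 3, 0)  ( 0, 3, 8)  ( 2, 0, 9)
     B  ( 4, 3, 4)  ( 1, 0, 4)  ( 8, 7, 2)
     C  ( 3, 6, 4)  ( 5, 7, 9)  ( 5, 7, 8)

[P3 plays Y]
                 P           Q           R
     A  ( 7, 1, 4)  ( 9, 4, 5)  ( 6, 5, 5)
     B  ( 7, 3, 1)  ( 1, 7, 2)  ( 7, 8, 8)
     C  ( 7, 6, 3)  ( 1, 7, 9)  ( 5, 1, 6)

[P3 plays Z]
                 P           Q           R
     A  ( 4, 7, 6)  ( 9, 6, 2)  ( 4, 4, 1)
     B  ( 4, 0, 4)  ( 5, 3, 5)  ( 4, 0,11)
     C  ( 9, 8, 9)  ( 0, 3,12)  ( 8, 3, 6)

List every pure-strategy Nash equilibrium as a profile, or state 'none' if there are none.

PSNE = {(C,P,Z)}

(A,P,X): not NE [P3→Z gives 6>0]
(A,P,Y): not NE [P2→R gives 5>1; P3→Z gives 6>4]
(A,P,Z): not NE [P1→C gives 9>4]
(A,Q,X): not NE [P1→C gives 5>0]
(A,Q,Y): not NE [P2→R gives 5>4; P3→X gives 8>5]
(A,Q,Z): not NE [P2→P gives 7>6; P3→X gives 8>2]
(A,R,X): not NE [P1→B gives 8>2; P2→Q gives 3>0]
(A,R,Y): not NE [P1→B gives 7>6; P3→X gives 9>5]
(A,R,Z): not NE [P1→C gives 8>4; P2→P gives 7>4; P3→X gives 9>1]
(B,P,X): not NE [P2→R gives 7>3]
(B,P,Y): not NE [P2→R gives 8>3; P3→Z gives 4>1]
(B,P,Z): not NE [P1→C gives 9>4; P2→Q gives 3>0]
(B,Q,X): not NE [P1→C gives 5>1; P2→R gives 7>0; P3→Z gives 5>4]
(B,Q,Y): not NE [P1→A gives 9>1; P2→R gives 8>7; P3→Z gives 5>2]
(B,Q,Z): not NE [P1→A gives 9>5]
(B,R,X): not NE [P3→Z gives 11>2]
(B,R,Y): not NE [P3→Z gives 11>8]
(B,R,Z): not NE [P1→C gives 8>4; P2→Q gives 3>0]
(C,P,X): not NE [P1→B gives 4>3; P2→R gives 7>6; P3→Z gives 9>4]
(C,P,Y): not NE [P2→Q gives 7>6; P3→Z gives 9>3]
(C,P,Z): NE
(C,Q,X): not NE [P3→Z gives 12>9]
(C,Q,Y): not NE [P1→A gives 9>1; P3→Z gives 12>9]
(C,Q,Z): not NE [P1→A gives 9>0; P2→P gives 8>3]
(C,R,X): not NE [P1→B gives 8>5]
(C,R,Y): not NE [P1→B gives 7>5; P2→Q gives 7>1; P3→X gives 8>6]
(C,R,Z): not NE [P2→P gives 8>3; P3→X gives 8>6]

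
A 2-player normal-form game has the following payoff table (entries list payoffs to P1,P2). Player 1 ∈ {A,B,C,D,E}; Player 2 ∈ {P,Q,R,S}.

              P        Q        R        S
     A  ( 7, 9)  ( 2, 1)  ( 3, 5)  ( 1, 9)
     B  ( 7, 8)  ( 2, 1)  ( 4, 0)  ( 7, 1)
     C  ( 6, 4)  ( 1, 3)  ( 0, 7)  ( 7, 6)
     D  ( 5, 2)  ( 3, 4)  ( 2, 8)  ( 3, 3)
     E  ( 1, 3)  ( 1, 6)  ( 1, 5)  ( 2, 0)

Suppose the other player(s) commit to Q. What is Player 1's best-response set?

BR_1 = {D}

u_1(A vs Q) = 2
u_1(B vs Q) = 2
u_1(C vs Q) = 1
u_1(D vs Q) = 3
u_1(E vs Q) = 1
max payoff 3 at {D}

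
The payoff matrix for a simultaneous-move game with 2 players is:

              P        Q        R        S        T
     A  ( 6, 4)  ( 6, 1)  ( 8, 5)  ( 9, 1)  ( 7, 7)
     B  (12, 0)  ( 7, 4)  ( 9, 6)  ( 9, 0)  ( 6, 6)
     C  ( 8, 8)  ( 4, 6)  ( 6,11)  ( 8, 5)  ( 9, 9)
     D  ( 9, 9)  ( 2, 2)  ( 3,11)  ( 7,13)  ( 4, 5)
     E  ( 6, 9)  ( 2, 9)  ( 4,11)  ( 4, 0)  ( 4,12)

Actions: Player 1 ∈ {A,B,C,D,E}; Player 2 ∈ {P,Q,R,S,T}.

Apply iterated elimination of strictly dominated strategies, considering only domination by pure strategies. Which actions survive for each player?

P1 drop D (B beats it: P:12>9 Q:7>2 R:9>3 S:9>7 T:6>4)
P1 drop E (B beats it: P:12>6 Q:7>2 R:9>4 S:9>4 T:6>4)
P2 drop P (R beats it: A:5>4 B:6>0 C:11>8)
P2 drop Q (R beats it: A:5>1 B:6>4 C:11>6)
P2 drop S (R beats it: A:5>1 B:6>0 C:11>5)
P1→{A,B,C} P2→{R,T}

Survivors P1:{A,B,C} P2:{R,T}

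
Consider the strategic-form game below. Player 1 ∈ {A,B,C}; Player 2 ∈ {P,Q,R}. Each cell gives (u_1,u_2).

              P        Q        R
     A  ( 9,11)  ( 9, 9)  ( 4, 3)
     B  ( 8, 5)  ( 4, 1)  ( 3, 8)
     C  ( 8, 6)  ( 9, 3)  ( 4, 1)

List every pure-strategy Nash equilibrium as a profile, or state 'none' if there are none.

(A,P): NE
(A,Q): not NE [P2→P gives 11>9]
(A,R): not NE [P2→P gives 11>3]
(B,P): not NE [P1→A gives 9>8; P2→R gives 8>5]
(B,Q): not NE [P1→C gives 9>4; P2→R gives 8>1]
(B,R): not NE [P1→C gives 4>3]
(C,P): not NE [P1→A gives 9>8]
(C,Q): not NE [P2→P gives 6>3]
(C,R): not NE [P2→P gives 6>1]

Nash profiles: (A,P)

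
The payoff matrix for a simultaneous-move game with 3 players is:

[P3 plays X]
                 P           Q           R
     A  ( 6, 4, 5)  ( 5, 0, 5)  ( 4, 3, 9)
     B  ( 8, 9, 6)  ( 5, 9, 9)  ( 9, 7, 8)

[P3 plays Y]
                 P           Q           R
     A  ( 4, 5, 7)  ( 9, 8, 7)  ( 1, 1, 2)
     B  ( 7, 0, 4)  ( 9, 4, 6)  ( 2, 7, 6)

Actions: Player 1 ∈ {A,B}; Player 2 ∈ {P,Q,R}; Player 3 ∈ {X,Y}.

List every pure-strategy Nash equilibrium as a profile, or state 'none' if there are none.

(A,P,X): not NE [P1→B gives 8>6; P3→Y gives 7>5]
(A,P,Y): not NE [P1→B gives 7>4; P2→Q gives 8>5]
(A,Q,X): not NE [P2→P gives 4>0; P3→Y gives 7>5]
(A,Q,Y): NE
(A,R,X): not NE [P1→B gives 9>4; P2→P gives 4>3]
(A,R,Y): not NE [P1→B gives 2>1; P2→Q gives 8>1; P3→X gives 9>2]
(B,P,X): NE
(B,P,Y): not NE [P2→R gives 7>0; P3→X gives 6>4]
(B,Q,X): NE
(B,Q,Y): not NE [P2→R gives 7>4; P3→X gives 9>6]
(B,R,X): not NE [P2→Q gives 9>7]
(B,R,Y): not NE [P3→X gives 8>6]

PSNE = {(A,Q,Y), (B,P,X), (B,Q,X)}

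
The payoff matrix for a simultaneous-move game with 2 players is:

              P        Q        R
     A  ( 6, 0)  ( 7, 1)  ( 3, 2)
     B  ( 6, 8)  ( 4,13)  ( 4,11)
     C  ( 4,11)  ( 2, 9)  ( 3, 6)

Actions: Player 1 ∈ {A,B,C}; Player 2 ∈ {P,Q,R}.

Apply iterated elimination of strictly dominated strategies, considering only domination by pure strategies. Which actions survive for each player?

Survivors P1:{A,B} P2:{Q,R}

P1 drop C (B beats it: P:6>4 Q:4>2 R:4>3)
P2 drop P (Q beats it: A:1>0 B:13>8)
P1→{A,B} P2→{Q,R}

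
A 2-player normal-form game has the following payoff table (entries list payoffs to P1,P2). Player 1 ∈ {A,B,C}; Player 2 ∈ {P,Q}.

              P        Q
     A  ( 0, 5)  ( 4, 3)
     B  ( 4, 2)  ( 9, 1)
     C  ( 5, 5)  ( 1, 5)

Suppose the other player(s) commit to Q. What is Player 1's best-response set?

u_1(A vs Q) = 4
u_1(B vs Q) = 9
u_1(C vs Q) = 1
max payoff 9 at {B}

BR_1 = {B}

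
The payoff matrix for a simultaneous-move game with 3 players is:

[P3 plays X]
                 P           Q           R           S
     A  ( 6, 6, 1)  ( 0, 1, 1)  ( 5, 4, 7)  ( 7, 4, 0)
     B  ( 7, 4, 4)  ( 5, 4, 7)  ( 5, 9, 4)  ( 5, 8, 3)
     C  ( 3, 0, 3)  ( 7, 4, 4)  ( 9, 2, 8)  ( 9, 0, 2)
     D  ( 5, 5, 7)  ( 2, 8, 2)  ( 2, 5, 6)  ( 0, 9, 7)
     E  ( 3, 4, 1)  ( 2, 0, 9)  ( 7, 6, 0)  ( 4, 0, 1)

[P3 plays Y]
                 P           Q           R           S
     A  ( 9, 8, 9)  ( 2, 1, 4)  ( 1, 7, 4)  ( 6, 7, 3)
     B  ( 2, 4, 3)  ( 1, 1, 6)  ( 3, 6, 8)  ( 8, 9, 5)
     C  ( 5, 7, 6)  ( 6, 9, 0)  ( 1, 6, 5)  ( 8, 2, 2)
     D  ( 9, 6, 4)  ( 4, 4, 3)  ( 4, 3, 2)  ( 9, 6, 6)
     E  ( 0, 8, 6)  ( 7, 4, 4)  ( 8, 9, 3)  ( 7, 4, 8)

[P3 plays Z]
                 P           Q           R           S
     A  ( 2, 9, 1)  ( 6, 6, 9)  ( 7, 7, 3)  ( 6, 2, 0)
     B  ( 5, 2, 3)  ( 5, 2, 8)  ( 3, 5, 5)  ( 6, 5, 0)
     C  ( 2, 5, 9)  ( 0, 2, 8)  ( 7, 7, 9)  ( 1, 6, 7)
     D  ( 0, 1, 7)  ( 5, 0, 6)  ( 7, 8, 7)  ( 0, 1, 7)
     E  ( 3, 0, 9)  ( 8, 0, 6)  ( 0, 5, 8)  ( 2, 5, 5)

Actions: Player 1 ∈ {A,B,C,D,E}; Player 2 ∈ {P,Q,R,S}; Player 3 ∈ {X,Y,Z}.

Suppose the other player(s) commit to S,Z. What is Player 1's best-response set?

u_1(A vs S,Z) = 6
u_1(B vs S,Z) = 6
u_1(C vs S,Z) = 1
u_1(D vs S,Z) = 0
u_1(E vs S,Z) = 2
max payoff 6 at {A,B}

P1 best: {A,B}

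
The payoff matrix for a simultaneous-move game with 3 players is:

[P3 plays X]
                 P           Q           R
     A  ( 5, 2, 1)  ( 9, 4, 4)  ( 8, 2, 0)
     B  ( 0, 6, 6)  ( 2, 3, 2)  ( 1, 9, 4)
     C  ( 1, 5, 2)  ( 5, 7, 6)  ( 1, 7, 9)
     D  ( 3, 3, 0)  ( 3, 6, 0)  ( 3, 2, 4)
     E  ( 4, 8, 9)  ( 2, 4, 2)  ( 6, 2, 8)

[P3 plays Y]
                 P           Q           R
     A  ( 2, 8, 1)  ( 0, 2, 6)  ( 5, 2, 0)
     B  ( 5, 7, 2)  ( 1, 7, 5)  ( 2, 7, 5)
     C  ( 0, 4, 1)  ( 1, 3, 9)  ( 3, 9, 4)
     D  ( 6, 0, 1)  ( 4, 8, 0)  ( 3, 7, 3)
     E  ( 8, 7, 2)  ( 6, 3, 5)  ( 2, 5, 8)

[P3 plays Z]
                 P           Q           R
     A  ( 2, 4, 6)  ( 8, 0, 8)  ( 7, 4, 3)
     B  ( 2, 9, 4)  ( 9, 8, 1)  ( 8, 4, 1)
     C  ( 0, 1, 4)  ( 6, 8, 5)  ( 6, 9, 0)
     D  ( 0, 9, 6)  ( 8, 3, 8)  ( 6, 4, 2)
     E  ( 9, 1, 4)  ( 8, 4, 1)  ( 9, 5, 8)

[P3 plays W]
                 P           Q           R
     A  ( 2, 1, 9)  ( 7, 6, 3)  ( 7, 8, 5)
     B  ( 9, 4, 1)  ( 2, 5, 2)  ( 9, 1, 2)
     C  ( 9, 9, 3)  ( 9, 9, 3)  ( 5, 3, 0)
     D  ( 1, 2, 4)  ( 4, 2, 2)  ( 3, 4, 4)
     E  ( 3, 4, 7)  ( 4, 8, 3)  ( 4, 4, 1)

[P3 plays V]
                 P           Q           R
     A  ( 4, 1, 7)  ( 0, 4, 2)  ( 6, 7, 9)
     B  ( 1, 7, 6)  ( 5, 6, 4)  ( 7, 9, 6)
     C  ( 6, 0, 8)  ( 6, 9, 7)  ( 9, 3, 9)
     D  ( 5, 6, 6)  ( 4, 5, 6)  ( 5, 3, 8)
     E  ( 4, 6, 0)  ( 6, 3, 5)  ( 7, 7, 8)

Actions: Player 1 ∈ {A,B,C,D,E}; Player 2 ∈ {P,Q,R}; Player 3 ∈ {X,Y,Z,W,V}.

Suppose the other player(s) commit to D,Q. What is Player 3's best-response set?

BR_3 = {Z}

u_3(X vs D,Q) = 0
u_3(Y vs D,Q) = 0
u_3(Z vs D,Q) = 8
u_3(W vs D,Q) = 2
u_3(V vs D,Q) = 6
max payoff 8 at {Z}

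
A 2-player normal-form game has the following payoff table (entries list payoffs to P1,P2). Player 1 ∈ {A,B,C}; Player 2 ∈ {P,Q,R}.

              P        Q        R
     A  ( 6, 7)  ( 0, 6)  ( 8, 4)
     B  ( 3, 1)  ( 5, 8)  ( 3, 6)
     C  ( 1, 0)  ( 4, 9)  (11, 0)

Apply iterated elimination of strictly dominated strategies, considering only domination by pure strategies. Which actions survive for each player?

IESDS → P1:{A,B} P2:{P,Q}

P2 drop R (Q beats it: A:6>4 B:8>6 C:9>0)
P1 drop C (B beats it: P:3>1 Q:5>4)
P1→{A,B} P2→{P,Q}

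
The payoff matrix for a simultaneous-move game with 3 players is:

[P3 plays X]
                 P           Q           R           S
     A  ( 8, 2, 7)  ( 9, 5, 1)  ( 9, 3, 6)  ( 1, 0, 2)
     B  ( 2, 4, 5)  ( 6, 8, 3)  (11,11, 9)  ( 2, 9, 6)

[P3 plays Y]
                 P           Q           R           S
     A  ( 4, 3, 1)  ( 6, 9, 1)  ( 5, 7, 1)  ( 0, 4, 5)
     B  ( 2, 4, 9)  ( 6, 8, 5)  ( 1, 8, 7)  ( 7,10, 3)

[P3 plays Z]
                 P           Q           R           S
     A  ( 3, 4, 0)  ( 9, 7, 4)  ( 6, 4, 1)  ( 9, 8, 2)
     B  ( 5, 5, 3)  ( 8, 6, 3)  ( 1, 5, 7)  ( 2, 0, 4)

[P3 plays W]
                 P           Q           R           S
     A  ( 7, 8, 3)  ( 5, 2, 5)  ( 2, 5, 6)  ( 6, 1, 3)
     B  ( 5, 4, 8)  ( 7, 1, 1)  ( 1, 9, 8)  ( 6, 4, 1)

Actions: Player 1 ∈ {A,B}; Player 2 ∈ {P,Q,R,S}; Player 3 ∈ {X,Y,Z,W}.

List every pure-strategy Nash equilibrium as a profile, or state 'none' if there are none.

(A,P,X): not NE [P2→Q gives 5>2]
(A,P,Y): not NE [P2→Q gives 9>3; P3→X gives 7>1]
(A,P,Z): not NE [P1→B gives 5>3; P2→S gives 8>4; P3→X gives 7>0]
(A,P,W): not NE [P3→X gives 7>3]
(A,Q,X): not NE [P3→W gives 5>1]
(A,Q,Y): not NE [P3→W gives 5>1]
(A,Q,Z): not NE [P2→S gives 8>7; P3→W gives 5>4]
(A,Q,W): not NE [P1→B gives 7>5; P2→P gives 8>2]
(A,R,X): not NE [P1→B gives 11>9; P2→Q gives 5>3]
(A,R,Y): not NE [P2→Q gives 9>7; P3→W gives 6>1]
(A,R,Z): not NE [P2→S gives 8>4; P3→W gives 6>1]
(A,R,W): not NE [P2→P gives 8>5]
(A,S,X): not NE [P1→B gives 2>1; P2→Q gives 5>0; P3→Y gives 5>2]
(A,S,Y): not NE [P1→B gives 7>0; P2→Q gives 9>4]
(A,S,Z): not NE [P3→Y gives 5>2]
(A,S,W): not NE [P2→P gives 8>1; P3→Y gives 5>3]
(B,P,X): not NE [P1→A gives 8>2; P2→R gives 11>4; P3→Y gives 9>5]
(B,P,Y): not NE [P1→A gives 4>2; P2→S gives 10>4]
(B,P,Z): not NE [P2→Q gives 6>5; P3→Y gives 9>3]
(B,P,W): not NE [P1→A gives 7>5; P2→R gives 9>4; P3→Y gives 9>8]
(B,Q,X): not NE [P1→A gives 9>6; P2→R gives 11>8; P3→Y gives 5>3]
(B,Q,Y): not NE [P2→S gives 10>8]
(B,Q,Z): not NE [P1→A gives 9>8; P3→Y gives 5>3]
(B,Q,W): not NE [P2→R gives 9>1; P3→Y gives 5>1]
(B,R,X): NE
(B,R,Y): not NE [P1→A gives 5>1; P2→S gives 10>8; P3→X gives 9>7]
(B,R,Z): not NE [P1→A gives 6>1; P2→Q gives 6>5; P3→X gives 9>7]
(B,R,W): not NE [P1→A gives 2>1; P3→X gives 9>8]
(B,S,X): not NE [P2→R gives 11>9]
(B,S,Y): not NE [P3→X gives 6>3]
(B,S,Z): not NE [P1→A gives 9>2; P2→Q gives 6>0; P3→X gives 6>4]
(B,S,W): not NE [P2→R gives 9>4; P3→X gives 6>1]

NE set: (B,R,X)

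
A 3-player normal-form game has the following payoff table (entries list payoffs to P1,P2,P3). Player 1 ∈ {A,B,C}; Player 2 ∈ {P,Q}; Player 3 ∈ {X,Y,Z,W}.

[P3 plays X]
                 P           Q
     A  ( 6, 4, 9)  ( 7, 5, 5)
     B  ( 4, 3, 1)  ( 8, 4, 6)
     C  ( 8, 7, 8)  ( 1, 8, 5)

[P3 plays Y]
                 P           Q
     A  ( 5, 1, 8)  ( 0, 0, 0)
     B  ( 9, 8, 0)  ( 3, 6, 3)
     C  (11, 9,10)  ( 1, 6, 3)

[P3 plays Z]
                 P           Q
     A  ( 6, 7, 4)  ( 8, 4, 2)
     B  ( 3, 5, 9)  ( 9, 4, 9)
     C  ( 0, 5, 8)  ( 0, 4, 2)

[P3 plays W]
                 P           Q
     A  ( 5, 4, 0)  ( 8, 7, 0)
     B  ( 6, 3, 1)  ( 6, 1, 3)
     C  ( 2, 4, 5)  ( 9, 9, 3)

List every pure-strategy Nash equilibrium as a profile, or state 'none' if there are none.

(A,P,X): not NE [P1→C gives 8>6; P2→Q gives 5>4]
(A,P,Y): not NE [P1→C gives 11>5; P3→X gives 9>8]
(A,P,Z): not NE [P3→X gives 9>4]
(A,P,W): not NE [P1→B gives 6>5; P2→Q gives 7>4; P3→X gives 9>0]
(A,Q,X): not NE [P1→B gives 8>7]
(A,Q,Y): not NE [P1→B gives 3>0; P2→P gives 1>0; P3→X gives 5>0]
(A,Q,Z): not NE [P1→B gives 9>8; P2→P gives 7>4; P3→X gives 5>2]
(A,Q,W): not NE [P1→C gives 9>8; P3→X gives 5>0]
(B,P,X): not NE [P1→C gives 8>4; P2→Q gives 4>3; P3→Z gives 9>1]
(B,P,Y): not NE [P1→C gives 11>9; P3→Z gives 9>0]
(B,P,Z): not NE [P1→A gives 6>3]
(B,P,W): not NE [P3→Z gives 9>1]
(B,Q,X): not NE [P3→Z gives 9>6]
(B,Q,Y): not NE [P2→P gives 8>6; P3→Z gives 9>3]
(B,Q,Z): not NE [P2→P gives 5>4]
(B,Q,W): not NE [P1→C gives 9>6; P2→P gives 3>1; P3→Z gives 9>3]
(C,P,X): not NE [P2→Q gives 8>7; P3→Y gives 10>8]
(C,P,Y): NE
(C,P,Z): not NE [P1→A gives 6>0; P3→Y gives 10>8]
(C,P,W): not NE [P1→B gives 6>2; P2→Q gives 9>4; P3→Y gives 10>5]
(C,Q,X): not NE [P1→B gives 8>1]
(C,Q,Y): not NE [P1→B gives 3>1; P2→P gives 9>6; P3→X gives 5>3]
(C,Q,Z): not NE [P1→B gives 9>0; P2→P gives 5>4; P3→X gives 5>2]
(C,Q,W): not NE [P3→X gives 5>3]

Nash profiles: (C,P,Y)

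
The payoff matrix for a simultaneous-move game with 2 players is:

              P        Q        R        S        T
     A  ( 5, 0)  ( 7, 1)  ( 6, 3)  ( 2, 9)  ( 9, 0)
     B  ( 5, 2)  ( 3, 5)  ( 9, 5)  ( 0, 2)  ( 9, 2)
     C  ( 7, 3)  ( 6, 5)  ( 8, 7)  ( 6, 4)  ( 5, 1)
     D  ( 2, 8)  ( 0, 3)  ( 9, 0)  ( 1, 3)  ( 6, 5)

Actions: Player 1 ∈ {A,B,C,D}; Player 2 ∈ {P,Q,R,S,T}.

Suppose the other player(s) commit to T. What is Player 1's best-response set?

u_1(A vs T) = 9
u_1(B vs T) = 9
u_1(C vs T) = 5
u_1(D vs T) = 6
max payoff 9 at {A,B}

BR_1 = {A,B}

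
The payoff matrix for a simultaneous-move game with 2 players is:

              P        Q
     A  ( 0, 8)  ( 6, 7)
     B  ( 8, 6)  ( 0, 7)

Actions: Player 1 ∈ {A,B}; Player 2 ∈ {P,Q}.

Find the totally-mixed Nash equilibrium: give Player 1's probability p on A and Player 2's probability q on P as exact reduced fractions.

p=1/2, q=3/7

P1 indiff ⇒ q·0+(1-q)·6 = q·8+(1-q)·0 ⇒ q(-8) = (1-q)(-6) ⇒ q = 3/7
P2 indiff ⇒ p·8+(1-p)·6 = p·7+(1-p)·7 ⇒ p(1) = (1-p)(1) ⇒ p = 1/2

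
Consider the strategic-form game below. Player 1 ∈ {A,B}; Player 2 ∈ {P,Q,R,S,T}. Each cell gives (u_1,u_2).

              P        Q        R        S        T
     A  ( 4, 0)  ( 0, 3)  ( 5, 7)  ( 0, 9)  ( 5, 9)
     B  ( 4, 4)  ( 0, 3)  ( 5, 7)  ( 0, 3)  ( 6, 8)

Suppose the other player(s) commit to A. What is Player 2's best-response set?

argmax u_2 = {S,T}

u_2(P vs A) = 0
u_2(Q vs A) = 3
u_2(R vs A) = 7
u_2(S vs A) = 9
u_2(T vs A) = 9
max payoff 9 at {S,T}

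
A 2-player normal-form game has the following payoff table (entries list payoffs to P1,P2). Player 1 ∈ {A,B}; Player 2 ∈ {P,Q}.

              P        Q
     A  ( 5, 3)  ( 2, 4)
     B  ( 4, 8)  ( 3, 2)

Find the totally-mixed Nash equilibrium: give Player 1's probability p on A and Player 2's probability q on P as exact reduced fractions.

P1 indiff ⇒ q·5+(1-q)·2 = q·4+(1-q)·3 ⇒ q(1) = (1-q)(1) ⇒ q = 1/2
P2 indiff ⇒ p·3+(1-p)·8 = p·4+(1-p)·2 ⇒ p(-1) = (1-p)(-6) ⇒ p = 6/7

(p,q) = (6/7, 1/2)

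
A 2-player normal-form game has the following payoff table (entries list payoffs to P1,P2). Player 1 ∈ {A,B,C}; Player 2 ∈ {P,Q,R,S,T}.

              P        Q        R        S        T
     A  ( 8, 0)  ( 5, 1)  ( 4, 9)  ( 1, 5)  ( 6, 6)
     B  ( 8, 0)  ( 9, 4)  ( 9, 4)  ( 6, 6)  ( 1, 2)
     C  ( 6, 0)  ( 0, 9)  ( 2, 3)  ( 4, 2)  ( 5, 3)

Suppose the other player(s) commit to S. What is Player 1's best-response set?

u_1(A vs S) = 1
u_1(B vs S) = 6
u_1(C vs S) = 4
max payoff 6 at {B}

P1 best: {B}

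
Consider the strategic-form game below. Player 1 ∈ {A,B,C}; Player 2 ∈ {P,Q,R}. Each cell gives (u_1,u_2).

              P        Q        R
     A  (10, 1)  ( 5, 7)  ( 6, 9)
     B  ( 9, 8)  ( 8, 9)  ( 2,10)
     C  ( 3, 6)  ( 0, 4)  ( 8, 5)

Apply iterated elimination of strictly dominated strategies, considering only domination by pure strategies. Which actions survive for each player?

Survivors P1:{A,C} P2:{P,R}

P2 drop Q (R beats it: A:9>7 B:10>9 C:5>4)
P1 drop B (A beats it: P:10>9 R:6>2)
P1→{A,C} P2→{P,R}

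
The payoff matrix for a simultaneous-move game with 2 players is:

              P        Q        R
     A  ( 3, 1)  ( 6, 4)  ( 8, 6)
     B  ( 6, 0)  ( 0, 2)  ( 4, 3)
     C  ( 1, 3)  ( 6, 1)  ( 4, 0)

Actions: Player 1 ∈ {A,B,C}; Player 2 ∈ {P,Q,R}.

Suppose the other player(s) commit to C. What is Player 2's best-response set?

u_2(P vs C) = 3
u_2(Q vs C) = 1
u_2(R vs C) = 0
max payoff 3 at {P}

BR_2 = {P}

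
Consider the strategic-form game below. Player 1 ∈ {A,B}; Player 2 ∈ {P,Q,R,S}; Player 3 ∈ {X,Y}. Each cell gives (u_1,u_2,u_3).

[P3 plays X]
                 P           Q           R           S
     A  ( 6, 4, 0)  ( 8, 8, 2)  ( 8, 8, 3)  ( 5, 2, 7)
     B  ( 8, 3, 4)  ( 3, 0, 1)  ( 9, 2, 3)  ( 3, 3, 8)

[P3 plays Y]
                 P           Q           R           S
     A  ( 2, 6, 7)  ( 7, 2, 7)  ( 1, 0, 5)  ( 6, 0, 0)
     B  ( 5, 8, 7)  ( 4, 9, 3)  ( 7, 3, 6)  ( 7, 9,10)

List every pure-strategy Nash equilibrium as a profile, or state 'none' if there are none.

NE set: (B,S,Y)

(A,P,X): not NE [P1→B gives 8>6; P2→R gives 8>4; P3→Y gives 7>0]
(A,P,Y): not NE [P1→B gives 5>2]
(A,Q,X): not NE [P3→Y gives 7>2]
(A,Q,Y): not NE [P2→P gives 6>2]
(A,R,X): not NE [P1→B gives 9>8; P3→Y gives 5>3]
(A,R,Y): not NE [P1→B gives 7>1; P2→P gives 6>0]
(A,S,X): not NE [P2→R gives 8>2]
(A,S,Y): not NE [P1→B gives 7>6; P2→P gives 6>0; P3→X gives 7>0]
(B,P,X): not NE [P3→Y gives 7>4]
(B,P,Y): not NE [P2→S gives 9>8]
(B,Q,X): not NE [P1→A gives 8>3; P2→S gives 3>0; P3→Y gives 3>1]
(B,Q,Y): not NE [P1→A gives 7>4]
(B,R,X): not NE [P2→S gives 3>2; P3→Y gives 6>3]
(B,R,Y): not NE [P2→S gives 9>3]
(B,S,X): not NE [P1→A gives 5>3; P3→Y gives 10>8]
(B,S,Y): NE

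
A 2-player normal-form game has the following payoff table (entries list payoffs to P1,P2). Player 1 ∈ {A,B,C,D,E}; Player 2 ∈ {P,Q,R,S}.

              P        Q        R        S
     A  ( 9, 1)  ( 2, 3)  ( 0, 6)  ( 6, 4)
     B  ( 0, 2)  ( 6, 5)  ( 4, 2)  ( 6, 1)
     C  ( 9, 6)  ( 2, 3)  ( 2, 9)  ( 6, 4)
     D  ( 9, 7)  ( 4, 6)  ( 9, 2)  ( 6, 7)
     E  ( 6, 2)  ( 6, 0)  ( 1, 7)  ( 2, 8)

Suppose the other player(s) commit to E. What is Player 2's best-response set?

u_2(P vs E) = 2
u_2(Q vs E) = 0
u_2(R vs E) = 7
u_2(S vs E) = 8
max payoff 8 at {S}

P2 best: {S}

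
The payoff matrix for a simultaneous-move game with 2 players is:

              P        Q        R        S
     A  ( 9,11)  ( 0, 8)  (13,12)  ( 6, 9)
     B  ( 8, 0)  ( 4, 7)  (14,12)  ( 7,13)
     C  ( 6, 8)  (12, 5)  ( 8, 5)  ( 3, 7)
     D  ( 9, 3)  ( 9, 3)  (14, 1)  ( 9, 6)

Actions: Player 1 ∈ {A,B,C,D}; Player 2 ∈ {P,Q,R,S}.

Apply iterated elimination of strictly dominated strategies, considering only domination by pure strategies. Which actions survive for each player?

IESDS → P1:{A,B,D} P2:{P,R,S}

P2 drop Q (S beats it: A:9>8 B:13>7 C:7>5 D:6>3)
P1 drop C (A beats it: P:9>6 R:13>8 S:6>3)
P1→{A,B,D} P2→{P,R,S}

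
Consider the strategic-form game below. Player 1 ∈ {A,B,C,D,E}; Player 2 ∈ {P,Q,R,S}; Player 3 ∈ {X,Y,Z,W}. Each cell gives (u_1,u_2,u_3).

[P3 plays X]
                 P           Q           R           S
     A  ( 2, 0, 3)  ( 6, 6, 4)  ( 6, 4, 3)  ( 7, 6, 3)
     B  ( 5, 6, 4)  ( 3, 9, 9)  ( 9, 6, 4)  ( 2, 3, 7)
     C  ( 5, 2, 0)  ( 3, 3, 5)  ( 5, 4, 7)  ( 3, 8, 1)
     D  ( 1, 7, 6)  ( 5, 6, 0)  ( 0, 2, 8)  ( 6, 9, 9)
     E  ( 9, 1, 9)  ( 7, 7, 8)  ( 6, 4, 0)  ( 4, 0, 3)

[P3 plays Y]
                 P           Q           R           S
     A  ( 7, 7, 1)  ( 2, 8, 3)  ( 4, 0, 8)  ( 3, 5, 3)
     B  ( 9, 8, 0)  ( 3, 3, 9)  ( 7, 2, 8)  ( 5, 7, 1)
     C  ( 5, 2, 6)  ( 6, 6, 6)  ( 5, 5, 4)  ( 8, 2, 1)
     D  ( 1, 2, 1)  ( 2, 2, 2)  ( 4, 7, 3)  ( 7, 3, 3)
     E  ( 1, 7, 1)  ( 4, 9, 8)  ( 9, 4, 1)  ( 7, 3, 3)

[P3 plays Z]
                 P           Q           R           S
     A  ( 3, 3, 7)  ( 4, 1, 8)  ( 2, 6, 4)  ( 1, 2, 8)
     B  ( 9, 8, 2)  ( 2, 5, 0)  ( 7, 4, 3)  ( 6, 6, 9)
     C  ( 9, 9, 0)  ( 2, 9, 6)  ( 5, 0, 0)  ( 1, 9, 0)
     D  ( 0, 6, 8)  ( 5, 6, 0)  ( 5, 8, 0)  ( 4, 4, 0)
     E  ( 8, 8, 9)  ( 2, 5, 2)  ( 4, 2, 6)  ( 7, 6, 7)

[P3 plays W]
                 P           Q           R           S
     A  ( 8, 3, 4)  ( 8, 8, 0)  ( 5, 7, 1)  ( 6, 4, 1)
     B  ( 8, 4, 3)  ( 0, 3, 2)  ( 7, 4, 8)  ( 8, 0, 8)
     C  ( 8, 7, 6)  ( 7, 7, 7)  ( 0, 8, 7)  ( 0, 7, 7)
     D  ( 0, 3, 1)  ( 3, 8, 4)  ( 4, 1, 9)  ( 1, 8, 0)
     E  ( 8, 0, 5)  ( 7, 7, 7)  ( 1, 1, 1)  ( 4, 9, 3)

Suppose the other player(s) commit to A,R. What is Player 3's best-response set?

argmax u_3 = {Y}

u_3(X vs A,R) = 3
u_3(Y vs A,R) = 8
u_3(Z vs A,R) = 4
u_3(W vs A,R) = 1
max payoff 8 at {Y}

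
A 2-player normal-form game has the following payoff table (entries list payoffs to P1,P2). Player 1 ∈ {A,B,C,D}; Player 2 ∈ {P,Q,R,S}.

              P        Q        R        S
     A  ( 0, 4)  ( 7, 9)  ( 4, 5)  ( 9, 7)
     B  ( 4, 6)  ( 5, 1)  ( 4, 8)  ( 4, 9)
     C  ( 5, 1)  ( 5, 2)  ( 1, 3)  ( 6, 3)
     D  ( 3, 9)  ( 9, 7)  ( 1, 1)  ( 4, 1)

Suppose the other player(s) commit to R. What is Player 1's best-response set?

BR_1 = {A,B}

u_1(A vs R) = 4
u_1(B vs R) = 4
u_1(C vs R) = 1
u_1(D vs R) = 1
max payoff 4 at {A,B}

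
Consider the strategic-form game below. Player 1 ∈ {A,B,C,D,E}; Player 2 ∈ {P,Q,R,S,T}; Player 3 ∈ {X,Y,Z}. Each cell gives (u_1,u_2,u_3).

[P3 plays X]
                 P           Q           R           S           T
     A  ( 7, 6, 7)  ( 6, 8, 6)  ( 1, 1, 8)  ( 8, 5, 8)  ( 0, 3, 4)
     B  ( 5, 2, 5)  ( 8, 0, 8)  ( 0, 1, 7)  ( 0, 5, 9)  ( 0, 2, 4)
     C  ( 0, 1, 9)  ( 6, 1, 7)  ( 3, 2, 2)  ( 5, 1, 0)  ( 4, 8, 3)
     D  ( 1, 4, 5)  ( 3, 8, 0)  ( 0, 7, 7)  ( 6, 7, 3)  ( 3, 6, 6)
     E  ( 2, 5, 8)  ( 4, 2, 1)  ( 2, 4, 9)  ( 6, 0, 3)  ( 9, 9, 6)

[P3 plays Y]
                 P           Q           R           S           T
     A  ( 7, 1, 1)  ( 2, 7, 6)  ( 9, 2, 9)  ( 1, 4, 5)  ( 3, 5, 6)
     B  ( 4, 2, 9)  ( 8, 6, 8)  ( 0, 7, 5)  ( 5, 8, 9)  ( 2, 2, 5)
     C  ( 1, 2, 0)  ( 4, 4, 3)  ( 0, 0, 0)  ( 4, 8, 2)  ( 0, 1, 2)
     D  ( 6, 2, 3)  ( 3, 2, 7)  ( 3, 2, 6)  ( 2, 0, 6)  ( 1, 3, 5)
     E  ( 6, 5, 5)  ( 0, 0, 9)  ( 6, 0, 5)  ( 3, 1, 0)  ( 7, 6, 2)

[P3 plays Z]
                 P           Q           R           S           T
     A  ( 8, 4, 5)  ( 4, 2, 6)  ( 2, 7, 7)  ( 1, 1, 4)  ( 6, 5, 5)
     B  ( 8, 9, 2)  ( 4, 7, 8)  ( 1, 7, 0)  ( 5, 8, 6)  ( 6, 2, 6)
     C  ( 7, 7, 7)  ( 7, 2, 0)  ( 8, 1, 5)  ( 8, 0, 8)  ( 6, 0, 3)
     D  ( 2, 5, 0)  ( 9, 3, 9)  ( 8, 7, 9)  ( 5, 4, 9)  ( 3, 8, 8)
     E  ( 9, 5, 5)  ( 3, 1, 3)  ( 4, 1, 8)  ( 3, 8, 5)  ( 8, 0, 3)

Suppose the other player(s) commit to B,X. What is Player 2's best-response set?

u_2(P vs B,X) = 2
u_2(Q vs B,X) = 0
u_2(R vs B,X) = 1
u_2(S vs B,X) = 5
u_2(T vs B,X) = 2
max payoff 5 at {S}

argmax u_2 = {S}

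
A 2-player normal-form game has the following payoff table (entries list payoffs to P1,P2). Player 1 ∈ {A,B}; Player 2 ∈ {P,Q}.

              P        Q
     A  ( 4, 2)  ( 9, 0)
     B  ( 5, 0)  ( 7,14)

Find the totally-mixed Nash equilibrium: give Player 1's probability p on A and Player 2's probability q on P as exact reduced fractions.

P1 indiff ⇒ q·4+(1-q)·9 = q·5+(1-q)·7 ⇒ q(-1) = (1-q)(-2) ⇒ q = 2/3
P2 indiff ⇒ p·2+(1-p)·0 = p·0+(1-p)·14 ⇒ p(2) = (1-p)(14) ⇒ p = 7/8

(p,q) = (7/8, 2/3)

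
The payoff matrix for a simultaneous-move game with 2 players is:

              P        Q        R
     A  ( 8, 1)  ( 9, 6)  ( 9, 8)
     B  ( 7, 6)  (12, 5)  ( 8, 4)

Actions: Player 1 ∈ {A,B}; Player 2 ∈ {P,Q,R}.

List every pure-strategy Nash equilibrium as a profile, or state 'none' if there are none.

Nash profiles: (A,R)

(A,P): not NE [P2→R gives 8>1]
(A,Q): not NE [P1→B gives 12>9; P2→R gives 8>6]
(A,R): NE
(B,P): not NE [P1→A gives 8>7]
(B,Q): not NE [P2→P gives 6>5]
(B,R): not NE [P1→A gives 9>8; P2→P gives 6>4]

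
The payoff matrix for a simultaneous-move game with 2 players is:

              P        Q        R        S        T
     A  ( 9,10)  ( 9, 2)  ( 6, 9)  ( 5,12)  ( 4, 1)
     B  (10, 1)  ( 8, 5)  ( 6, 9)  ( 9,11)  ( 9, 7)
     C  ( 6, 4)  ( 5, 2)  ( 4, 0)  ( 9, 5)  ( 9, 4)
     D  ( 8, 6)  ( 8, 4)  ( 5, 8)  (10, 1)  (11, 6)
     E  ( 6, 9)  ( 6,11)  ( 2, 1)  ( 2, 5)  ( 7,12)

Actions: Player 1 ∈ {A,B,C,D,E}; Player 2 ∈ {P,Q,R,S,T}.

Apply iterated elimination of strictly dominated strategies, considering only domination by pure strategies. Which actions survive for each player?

P1 drop C (D beats it: P:8>6 Q:8>5 R:5>4 S:10>9 T:11>9)
P1 drop E (B beats it: P:10>6 Q:8>6 R:6>2 S:9>2 T:9>7)
P2 drop Q (R beats it: A:9>2 B:9>5 D:8>4)
P2 drop T (R beats it: A:9>1 B:9>7 D:8>6)
P1→{A,B,D} P2→{P,R,S}

Remaining: P1:{A,B,D} P2:{P,R,S}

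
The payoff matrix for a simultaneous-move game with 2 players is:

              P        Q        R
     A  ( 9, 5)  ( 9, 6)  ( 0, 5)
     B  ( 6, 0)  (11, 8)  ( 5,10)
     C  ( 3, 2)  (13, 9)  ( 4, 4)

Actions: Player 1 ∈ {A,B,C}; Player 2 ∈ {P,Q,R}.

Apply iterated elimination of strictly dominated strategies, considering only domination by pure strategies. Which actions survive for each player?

Survivors P1:{B,C} P2:{Q,R}

P2 drop P (Q beats it: A:6>5 B:8>0 C:9>2)
P1 drop A (B beats it: Q:11>9 R:5>0)
P1→{B,C} P2→{Q,R}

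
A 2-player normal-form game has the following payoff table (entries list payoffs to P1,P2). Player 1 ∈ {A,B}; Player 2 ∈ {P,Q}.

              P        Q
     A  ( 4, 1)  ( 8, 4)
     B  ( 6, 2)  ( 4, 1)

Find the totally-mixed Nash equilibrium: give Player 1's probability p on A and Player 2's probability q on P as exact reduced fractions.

P1 indiff ⇒ q·4+(1-q)·8 = q·6+(1-q)·4 ⇒ q(-2) = (1-q)(-4) ⇒ q = 2/3
P2 indiff ⇒ p·1+(1-p)·2 = p·4+(1-p)·1 ⇒ p(-3) = (1-p)(-1) ⇒ p = 1/4

p=1/4, q=2/3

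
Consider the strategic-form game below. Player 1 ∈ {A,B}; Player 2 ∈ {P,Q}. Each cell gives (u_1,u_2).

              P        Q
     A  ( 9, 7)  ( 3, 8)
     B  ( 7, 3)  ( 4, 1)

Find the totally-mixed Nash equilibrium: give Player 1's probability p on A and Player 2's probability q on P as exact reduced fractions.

(p,q) = (2/3, 1/3)

P1 indiff ⇒ q·9+(1-q)·3 = q·7+(1-q)·4 ⇒ q(2) = (1-q)(1) ⇒ q = 1/3
P2 indiff ⇒ p·7+(1-p)·3 = p·8+(1-p)·1 ⇒ p(-1) = (1-p)(-2) ⇒ p = 2/3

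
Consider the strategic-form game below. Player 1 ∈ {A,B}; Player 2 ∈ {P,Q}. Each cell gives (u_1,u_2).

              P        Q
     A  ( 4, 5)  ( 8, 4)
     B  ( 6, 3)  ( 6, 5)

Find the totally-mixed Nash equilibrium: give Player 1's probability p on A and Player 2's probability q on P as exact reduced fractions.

P1 mixes 2/3 on A; P2 mixes 1/2 on P

P1 indiff ⇒ q·4+(1-q)·8 = q·6+(1-q)·6 ⇒ q(-2) = (1-q)(-2) ⇒ q = 1/2
P2 indiff ⇒ p·5+(1-p)·3 = p·4+(1-p)·5 ⇒ p(1) = (1-p)(2) ⇒ p = 2/3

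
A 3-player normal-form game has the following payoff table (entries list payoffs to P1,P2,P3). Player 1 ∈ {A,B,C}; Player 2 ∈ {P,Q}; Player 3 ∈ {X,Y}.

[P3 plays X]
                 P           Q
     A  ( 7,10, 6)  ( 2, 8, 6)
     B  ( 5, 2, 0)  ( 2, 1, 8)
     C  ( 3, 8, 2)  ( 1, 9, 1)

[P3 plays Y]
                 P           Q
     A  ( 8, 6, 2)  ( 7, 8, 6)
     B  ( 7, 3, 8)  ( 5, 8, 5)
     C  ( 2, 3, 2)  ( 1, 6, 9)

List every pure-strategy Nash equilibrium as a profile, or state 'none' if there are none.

(A,P,X): NE
(A,P,Y): not NE [P2→Q gives 8>6; P3→X gives 6>2]
(A,Q,X): not NE [P2→P gives 10>8]
(A,Q,Y): NE
(B,P,X): not NE [P1→A gives 7>5; P3→Y gives 8>0]
(B,P,Y): not NE [P1→A gives 8>7; P2→Q gives 8>3]
(B,Q,X): not NE [P2→P gives 2>1]
(B,Q,Y): not NE [P1→A gives 7>5; P3→X gives 8>5]
(C,P,X): not NE [P1→A gives 7>3; P2→Q gives 9>8]
(C,P,Y): not NE [P1→A gives 8>2; P2→Q gives 6>3]
(C,Q,X): not NE [P1→B gives 2>1; P3→Y gives 9>1]
(C,Q,Y): not NE [P1→A gives 7>1]

PSNE = {(A,P,X), (A,Q,Y)}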